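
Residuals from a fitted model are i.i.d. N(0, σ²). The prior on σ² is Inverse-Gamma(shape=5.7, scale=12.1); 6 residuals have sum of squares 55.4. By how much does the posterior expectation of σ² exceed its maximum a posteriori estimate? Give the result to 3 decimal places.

1.066

Posterior: Inverse-Gamma(shape = 5.7+6/2 = 8.7, scale = 12.1+55.4/2 = 39.8).
Mode = β/(α+1) = 39.8/9.7 = 4.103.
Mean = β/(α−1) = 39.8/7.7 = 5.169.
Difference = 5.169 − 4.103 = 1.066.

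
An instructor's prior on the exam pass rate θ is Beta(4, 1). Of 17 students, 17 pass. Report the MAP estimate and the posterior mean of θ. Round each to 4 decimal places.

MAP = 1.0000, posterior mean = 0.9545

Posterior: Beta(4+17, 1+0) = Beta(21, 1).
Since β = 1 ≤ 1 and α > 1, the Beta density is monotone increasing on [0,1]; the mode is at 1.
Mean = 21/(21+1) = 0.9545.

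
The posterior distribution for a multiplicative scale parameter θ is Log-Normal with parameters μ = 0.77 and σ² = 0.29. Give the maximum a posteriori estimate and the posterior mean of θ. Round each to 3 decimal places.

Mode = exp(μ − σ²) = exp(0.48) = 1.616.
Mean = exp(μ + σ²/2) = exp(0.915) = 2.497.

maximum a posteriori estimate = 1.616, posterior mean = 2.497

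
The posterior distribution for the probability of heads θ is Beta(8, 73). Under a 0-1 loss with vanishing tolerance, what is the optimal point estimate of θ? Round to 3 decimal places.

Mode = (8−1)/(8+73−2) = 7/79 = 0.089.
Mean = 8/(8+73) = 8/81 = 0.099.
This is the posterior mode — the MAP estimate.

0.089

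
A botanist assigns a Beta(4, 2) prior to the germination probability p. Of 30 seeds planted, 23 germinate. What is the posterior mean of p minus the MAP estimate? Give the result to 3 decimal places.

-0.015

Posterior: Beta(4+23, 2+7) = Beta(27, 9).
Mode = (27−1)/(27+9−2) = 26/34 = 0.765.
Mean = 27/(27+9) = 27/36 = 0.750.
Difference = 0.750 − 0.765 = -0.015.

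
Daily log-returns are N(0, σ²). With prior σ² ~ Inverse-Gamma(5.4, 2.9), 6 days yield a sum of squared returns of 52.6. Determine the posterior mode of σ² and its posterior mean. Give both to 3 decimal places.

MAP: 3.106. Posterior mean: 3.946.

Posterior: Inverse-Gamma(shape = 5.4+6/2 = 8.4, scale = 2.9+52.6/2 = 29.2).
Mode = β/(α+1) = 29.2/9.4 = 3.106.
Mean = β/(α−1) = 29.2/7.4 = 3.946.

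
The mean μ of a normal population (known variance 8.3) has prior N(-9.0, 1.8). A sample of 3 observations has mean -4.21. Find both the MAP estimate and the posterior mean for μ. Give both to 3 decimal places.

MAP: -7.112. Posterior mean: -7.112.

Posterior for μ is Normal. Precision-weighted mean: (1/1.8·-9.0 + 3/8.3·-4.21) / (1/1.8 + 3/8.3) = -7.112.
A Normal posterior is symmetric, so mode = mean.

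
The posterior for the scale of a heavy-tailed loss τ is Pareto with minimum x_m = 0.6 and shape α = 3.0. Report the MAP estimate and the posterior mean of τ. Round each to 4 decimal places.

The Pareto density is strictly decreasing on [x_m, ∞), so the mode is x_m = 0.6000.
Mean = α·x_m/(α−1) = 3.0·0.6/2.0 = 0.9000.
The posterior is right-skewed, so the mean exceeds the mode.

MAP = 0.6000, posterior mean = 0.9000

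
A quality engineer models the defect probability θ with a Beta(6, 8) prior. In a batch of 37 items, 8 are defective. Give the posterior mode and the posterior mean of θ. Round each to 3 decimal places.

Posterior: Beta(6+8, 8+29) = Beta(14, 37).
Mode = (14−1)/(14+37−2) = 13/49 = 0.265.
Mean = 14/(14+37) = 14/51 = 0.275.

θ_MAP = 0.265, E[θ|data] = 0.275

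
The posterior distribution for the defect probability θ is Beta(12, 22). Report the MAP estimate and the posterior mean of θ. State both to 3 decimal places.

MAP = 0.344; posterior mean = 0.353

Mode = (12−1)/(12+22−2) = 11/32 = 0.344.
Mean = 12/(12+22) = 12/34 = 0.353.
The mean is pulled above the mode by the posterior's right skew.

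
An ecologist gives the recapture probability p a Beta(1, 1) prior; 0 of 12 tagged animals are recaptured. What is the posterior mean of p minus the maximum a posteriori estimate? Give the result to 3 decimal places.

Posterior: Beta(1+0, 1+12) = Beta(1, 13).
Since α = 1 ≤ 1 and β > 1, the Beta density is monotone decreasing on [0,1]; the mode is at 0.
Mean = 1/(1+13) = 0.071.
Difference = 0.071 − 0.000 = 0.071.
Mean > mode: the posterior has a right tail.

0.071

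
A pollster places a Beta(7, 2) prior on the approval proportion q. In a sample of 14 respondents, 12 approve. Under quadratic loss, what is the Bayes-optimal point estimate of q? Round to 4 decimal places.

0.8261

Posterior: Beta(7+12, 2+2) = Beta(19, 4).
Mode = (19−1)/(19+4−2) = 18/21 = 0.8571.
Mean = 19/(19+4) = 19/23 = 0.8261.
Quadratic loss ⇒ the optimal estimator is the posterior mean.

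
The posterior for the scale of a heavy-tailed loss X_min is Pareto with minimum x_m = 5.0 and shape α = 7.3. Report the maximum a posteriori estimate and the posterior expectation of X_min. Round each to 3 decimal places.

The Pareto density is strictly decreasing on [x_m, ∞), so the mode is x_m = 5.000.
Mean = α·x_m/(α−1) = 7.3·5.0/6.3 = 5.794.

X_min_MAP = 5.000, E[X_min|data] = 5.794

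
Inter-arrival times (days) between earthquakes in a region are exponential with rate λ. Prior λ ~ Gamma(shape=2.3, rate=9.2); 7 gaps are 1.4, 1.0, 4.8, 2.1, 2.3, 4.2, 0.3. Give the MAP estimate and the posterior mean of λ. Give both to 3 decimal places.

MAP = 0.328; posterior mean = 0.368

Σ times = 16.1. Posterior: Gamma(shape = 2.3+7 = 9.3, rate = 9.2+16.1 = 25.3).
Mode = (α−1)/β = 8.3/25.3 = 0.328.
Mean = α/β = 9.3/25.3 = 0.368.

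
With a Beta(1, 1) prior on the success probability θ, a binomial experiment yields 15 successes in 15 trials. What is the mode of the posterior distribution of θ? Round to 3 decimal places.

Posterior: Beta(1+15, 1+0) = Beta(16, 1).
Since β = 1 ≤ 1 and α > 1, the Beta density is monotone increasing on [0,1]; the mode is at 1.
Mean = 16/(16+1) = 0.941.
This is the posterior mode — the MAP estimate.

1.000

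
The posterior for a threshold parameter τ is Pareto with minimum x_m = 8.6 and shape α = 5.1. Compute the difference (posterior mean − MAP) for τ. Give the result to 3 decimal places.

2.098

The Pareto density is strictly decreasing on [x_m, ∞), so the mode is x_m = 8.600.
Mean = α·x_m/(α−1) = 5.1·8.6/4.1 = 10.698.
Difference = 10.698 − 8.600 = 2.098.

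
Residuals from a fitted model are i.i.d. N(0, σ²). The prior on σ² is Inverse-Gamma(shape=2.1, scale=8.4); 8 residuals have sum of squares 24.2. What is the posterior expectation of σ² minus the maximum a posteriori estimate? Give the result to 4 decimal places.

1.1323

Posterior: Inverse-Gamma(shape = 2.1+8/2 = 6.1, scale = 8.4+24.2/2 = 20.5).
Mode = β/(α+1) = 20.5/7.1 = 2.8873.
Mean = β/(α−1) = 20.5/5.1 = 4.0196.
Difference = 4.0196 − 2.8873 = 1.1323.
Mean > mode: the posterior has a right tail.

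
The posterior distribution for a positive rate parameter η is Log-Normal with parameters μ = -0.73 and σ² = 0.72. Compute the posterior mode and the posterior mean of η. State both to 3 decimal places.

MAP = 0.235, posterior mean = 0.691

Mode = exp(μ − σ²) = exp(-1.45) = 0.235.
Mean = exp(μ + σ²/2) = exp(-0.370) = 0.691.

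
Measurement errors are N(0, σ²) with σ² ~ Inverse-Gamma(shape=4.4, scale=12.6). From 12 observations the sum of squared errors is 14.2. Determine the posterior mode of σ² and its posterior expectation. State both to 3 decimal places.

Posterior: Inverse-Gamma(shape = 4.4+12/2 = 10.4, scale = 12.6+14.2/2 = 19.7).
Mode = β/(α+1) = 19.7/11.4 = 1.728.
Mean = β/(α−1) = 19.7/9.4 = 2.096.
Right-skewed posterior ⇒ mode < mean.

MAP = 1.728, posterior mean = 2.096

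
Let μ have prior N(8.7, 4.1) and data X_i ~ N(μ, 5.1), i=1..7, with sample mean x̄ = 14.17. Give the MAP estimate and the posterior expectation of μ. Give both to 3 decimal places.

Posterior for μ is Normal. Precision-weighted mean: (1/4.1·8.7 + 7/5.1·14.17) / (1/4.1 + 7/5.1) = 13.345.
A Normal posterior is symmetric, so mode = mean.

MAP estimate = 13.345, posterior expectation = 13.345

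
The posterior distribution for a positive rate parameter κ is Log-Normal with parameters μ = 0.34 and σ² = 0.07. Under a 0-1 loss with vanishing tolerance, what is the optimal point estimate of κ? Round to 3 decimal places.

Mode = exp(μ − σ²) = exp(0.27) = 1.310.
Mean = exp(μ + σ²/2) = exp(0.375) = 1.455.
This is the posterior mode — the MAP estimate.

1.310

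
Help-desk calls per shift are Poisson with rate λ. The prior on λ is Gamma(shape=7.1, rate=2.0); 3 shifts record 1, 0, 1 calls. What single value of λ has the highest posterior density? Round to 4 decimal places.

Σ counts = 2. Posterior: Gamma(shape = 7.1+2 = 9.1, rate = 2.0+3 = 5.0).
Mode = (α−1)/β = 8.1/5.0 = 1.6200.
Mean = α/β = 9.1/5.0 = 1.8200.
This is the posterior mode — the MAP estimate.

1.6200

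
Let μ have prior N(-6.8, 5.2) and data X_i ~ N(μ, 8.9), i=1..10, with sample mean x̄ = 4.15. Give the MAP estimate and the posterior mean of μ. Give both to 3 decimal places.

μ_MAP = 2.550, E[μ|data] = 2.550

Posterior for μ is Normal. Precision-weighted mean: (1/5.2·-6.8 + 10/8.9·4.15) / (1/5.2 + 10/8.9) = 2.550.
A Normal posterior is symmetric, so mode = mean.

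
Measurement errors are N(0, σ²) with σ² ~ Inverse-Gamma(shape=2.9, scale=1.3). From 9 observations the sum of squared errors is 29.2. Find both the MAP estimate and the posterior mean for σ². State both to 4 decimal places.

MAP = 1.8929, posterior mean = 2.4844

Posterior: Inverse-Gamma(shape = 2.9+9/2 = 7.4, scale = 1.3+29.2/2 = 15.9).
Mode = β/(α+1) = 15.9/8.4 = 1.8929.
Mean = β/(α−1) = 15.9/6.4 = 2.4844.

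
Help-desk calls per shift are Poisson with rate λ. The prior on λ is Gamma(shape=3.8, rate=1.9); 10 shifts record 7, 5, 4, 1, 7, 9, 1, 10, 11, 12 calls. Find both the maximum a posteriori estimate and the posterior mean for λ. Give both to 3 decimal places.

Σ counts = 67. Posterior: Gamma(shape = 3.8+67 = 70.8, rate = 1.9+10 = 11.9).
Mode = (α−1)/β = 69.8/11.9 = 5.866.
Mean = α/β = 70.8/11.9 = 5.950.
Right-skewed posterior ⇒ mode < mean.

λ_MAP = 5.866, E[λ|data] = 5.950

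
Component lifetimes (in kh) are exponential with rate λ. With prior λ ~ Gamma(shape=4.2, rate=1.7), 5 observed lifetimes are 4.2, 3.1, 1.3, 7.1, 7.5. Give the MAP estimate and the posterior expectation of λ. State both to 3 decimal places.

MAP estimate = 0.329, posterior expectation = 0.369

Σ times = 23.2. Posterior: Gamma(shape = 4.2+5 = 9.2, rate = 1.7+23.2 = 24.9).
Mode = (α−1)/β = 8.2/24.9 = 0.329.
Mean = α/β = 9.2/24.9 = 0.369.
Mean > mode: the posterior has a right tail.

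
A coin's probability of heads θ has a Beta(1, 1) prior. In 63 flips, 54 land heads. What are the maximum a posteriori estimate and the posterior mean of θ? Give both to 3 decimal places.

MAP: 0.857. Posterior mean: 0.846.

Posterior: Beta(1+54, 1+9) = Beta(55, 10).
Mode = (55−1)/(55+10−2) = 54/63 = 0.857.
With a flat prior the MAP equals the MLE, 54/63.
Mean = 55/(55+10) = 55/65 = 0.846.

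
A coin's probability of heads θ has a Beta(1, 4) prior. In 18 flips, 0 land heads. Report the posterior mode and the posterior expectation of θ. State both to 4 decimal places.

MAP = 0.0000; posterior mean = 0.0435

Posterior: Beta(1+0, 4+18) = Beta(1, 22).
Since α = 1 ≤ 1 and β > 1, the Beta density is monotone decreasing on [0,1]; the mode is at 0.
Mean = 1/(1+22) = 0.0435.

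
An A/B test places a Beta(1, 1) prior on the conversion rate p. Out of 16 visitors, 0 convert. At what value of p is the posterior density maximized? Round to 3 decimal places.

Posterior: Beta(1+0, 1+16) = Beta(1, 17).
Since α = 1 ≤ 1 and β > 1, the Beta density is monotone decreasing on [0,1]; the mode is at 0.
Mean = 1/(1+17) = 0.056.
This is the posterior mode — the MAP estimate.

0.000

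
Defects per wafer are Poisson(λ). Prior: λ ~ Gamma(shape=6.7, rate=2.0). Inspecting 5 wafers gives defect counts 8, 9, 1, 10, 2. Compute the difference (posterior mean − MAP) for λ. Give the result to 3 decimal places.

0.143

Σ counts = 30. Posterior: Gamma(shape = 6.7+30 = 36.7, rate = 2.0+5 = 7.0).
Mode = (α−1)/β = 35.7/7.0 = 5.100.
Mean = α/β = 36.7/7.0 = 5.243.
Difference = 5.243 − 5.100 = 0.143.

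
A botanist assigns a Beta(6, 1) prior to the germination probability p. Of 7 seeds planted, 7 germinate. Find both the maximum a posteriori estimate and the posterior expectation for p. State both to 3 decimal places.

maximum a posteriori estimate = 1.000, posterior expectation = 0.929

Posterior: Beta(6+7, 1+0) = Beta(13, 1).
Since β = 1 ≤ 1 and α > 1, the Beta density is monotone increasing on [0,1]; the mode is at 1.
Mean = 13/(13+1) = 0.929.
Left-skewed posterior ⇒ mean < mode.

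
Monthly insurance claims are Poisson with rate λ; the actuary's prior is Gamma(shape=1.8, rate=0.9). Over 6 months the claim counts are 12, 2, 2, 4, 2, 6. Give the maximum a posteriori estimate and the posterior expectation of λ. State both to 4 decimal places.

Σ counts = 28. Posterior: Gamma(shape = 1.8+28 = 29.8, rate = 0.9+6 = 6.9).
Mode = (α−1)/β = 28.8/6.9 = 4.1739.
Mean = α/β = 29.8/6.9 = 4.3188.
Mean > mode: the posterior has a right tail.

MAP = 4.1739, posterior mean = 4.3188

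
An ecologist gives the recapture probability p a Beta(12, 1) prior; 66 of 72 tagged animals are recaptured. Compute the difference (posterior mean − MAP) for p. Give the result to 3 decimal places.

-0.010

Posterior: Beta(12+66, 1+6) = Beta(78, 7).
Mode = (78−1)/(78+7−2) = 77/83 = 0.928.
Mean = 78/(78+7) = 78/85 = 0.918.
Difference = 0.918 − 0.928 = -0.010.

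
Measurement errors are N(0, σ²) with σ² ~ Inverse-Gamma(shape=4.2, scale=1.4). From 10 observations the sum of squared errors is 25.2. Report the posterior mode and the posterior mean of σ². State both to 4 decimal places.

posterior mode = 1.3725, posterior mean = 1.7073

Posterior: Inverse-Gamma(shape = 4.2+10/2 = 9.2, scale = 1.4+25.2/2 = 14.0).
Mode = β/(α+1) = 14.0/10.2 = 1.3725.
Mean = β/(α−1) = 14.0/8.2 = 1.7073.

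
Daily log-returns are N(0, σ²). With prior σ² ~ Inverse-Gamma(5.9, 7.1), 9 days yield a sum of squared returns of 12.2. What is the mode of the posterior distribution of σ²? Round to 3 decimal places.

1.158

Posterior: Inverse-Gamma(shape = 5.9+9/2 = 10.4, scale = 7.1+12.2/2 = 13.2).
Mode = β/(α+1) = 13.2/11.4 = 1.158.
Mean = β/(α−1) = 13.2/9.4 = 1.404.
This is the posterior mode — the MAP estimate.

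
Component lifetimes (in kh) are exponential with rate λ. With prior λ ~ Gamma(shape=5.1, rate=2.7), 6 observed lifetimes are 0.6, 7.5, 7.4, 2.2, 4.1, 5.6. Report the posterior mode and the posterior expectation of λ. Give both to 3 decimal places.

MAP: 0.336. Posterior mean: 0.369.

Σ times = 27.4. Posterior: Gamma(shape = 5.1+6 = 11.1, rate = 2.7+27.4 = 30.1).
Mode = (α−1)/β = 10.1/30.1 = 0.336.
Mean = α/β = 11.1/30.1 = 0.369.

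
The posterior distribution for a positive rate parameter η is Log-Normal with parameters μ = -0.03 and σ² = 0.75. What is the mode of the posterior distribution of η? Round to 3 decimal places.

Mode = exp(μ − σ²) = exp(-0.78) = 0.458.
Mean = exp(μ + σ²/2) = exp(0.345) = 1.412.
This is the posterior mode — the MAP estimate.

0.458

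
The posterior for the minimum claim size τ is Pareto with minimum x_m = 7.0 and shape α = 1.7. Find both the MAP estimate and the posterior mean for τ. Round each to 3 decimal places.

The Pareto density is strictly decreasing on [x_m, ∞), so the mode is x_m = 7.000.
Mean = α·x_m/(α−1) = 1.7·7.0/0.7 = 17.000.

MAP = 7.000, posterior mean = 17.000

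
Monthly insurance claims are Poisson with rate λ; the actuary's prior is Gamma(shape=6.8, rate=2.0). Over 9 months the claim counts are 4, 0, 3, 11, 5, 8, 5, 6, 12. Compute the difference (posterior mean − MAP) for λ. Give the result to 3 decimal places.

Σ counts = 54. Posterior: Gamma(shape = 6.8+54 = 60.8, rate = 2.0+9 = 11.0).
Mode = (α−1)/β = 59.8/11.0 = 5.436.
Mean = α/β = 60.8/11.0 = 5.527.
Difference = 5.527 − 5.436 = 0.091.

0.091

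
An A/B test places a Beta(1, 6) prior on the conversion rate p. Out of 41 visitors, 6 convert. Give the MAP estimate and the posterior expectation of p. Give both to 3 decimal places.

MAP estimate = 0.130, posterior expectation = 0.146

Posterior: Beta(1+6, 6+35) = Beta(7, 41).
Mode = (7−1)/(7+41−2) = 6/46 = 0.130.
Mean = 7/(7+41) = 7/48 = 0.146.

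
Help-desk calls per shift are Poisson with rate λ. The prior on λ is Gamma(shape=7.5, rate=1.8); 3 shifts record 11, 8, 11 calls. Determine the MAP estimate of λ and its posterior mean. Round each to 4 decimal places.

MAP estimate = 7.6042, posterior mean = 7.8125

Σ counts = 30. Posterior: Gamma(shape = 7.5+30 = 37.5, rate = 1.8+3 = 4.8).
Mode = (α−1)/β = 36.5/4.8 = 7.6042.
Mean = α/β = 37.5/4.8 = 7.8125.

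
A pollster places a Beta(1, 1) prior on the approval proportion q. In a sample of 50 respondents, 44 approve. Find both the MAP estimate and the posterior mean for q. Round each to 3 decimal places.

MAP = 0.880; posterior mean = 0.865

Posterior: Beta(1+44, 1+6) = Beta(45, 7).
Mode = (45−1)/(45+7−2) = 44/50 = 0.880.
Mean = 45/(45+7) = 45/52 = 0.865.
The mean is pulled below the mode by the posterior's left skew.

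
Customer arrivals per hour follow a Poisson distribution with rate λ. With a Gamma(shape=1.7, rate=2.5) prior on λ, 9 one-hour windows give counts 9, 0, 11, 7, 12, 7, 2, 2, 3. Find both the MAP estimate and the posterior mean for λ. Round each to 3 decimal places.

MAP estimate = 4.670, posterior mean = 4.757

Σ counts = 53. Posterior: Gamma(shape = 1.7+53 = 54.7, rate = 2.5+9 = 11.5).
Mode = (α−1)/β = 53.7/11.5 = 4.670.
Mean = α/β = 54.7/11.5 = 4.757.
The posterior is right-skewed, so the mean exceeds the mode.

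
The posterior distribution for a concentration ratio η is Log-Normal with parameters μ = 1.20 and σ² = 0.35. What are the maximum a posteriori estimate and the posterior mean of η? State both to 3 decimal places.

Mode = exp(μ − σ²) = exp(0.85) = 2.340.
Mean = exp(μ + σ²/2) = exp(1.375) = 3.955.

maximum a posteriori estimate = 2.340, posterior mean = 3.955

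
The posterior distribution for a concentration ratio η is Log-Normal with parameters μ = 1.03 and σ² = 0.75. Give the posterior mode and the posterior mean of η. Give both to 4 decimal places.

Mode = exp(μ − σ²) = exp(0.28) = 1.3231.
Mean = exp(μ + σ²/2) = exp(1.405) = 4.0755.

MAP = 1.3231, posterior mean = 4.0755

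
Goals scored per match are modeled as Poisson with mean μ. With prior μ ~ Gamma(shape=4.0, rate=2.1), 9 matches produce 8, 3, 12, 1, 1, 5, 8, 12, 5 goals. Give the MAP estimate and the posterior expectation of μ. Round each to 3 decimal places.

MAP: 5.225. Posterior mean: 5.315.

Σ counts = 55. Posterior: Gamma(shape = 4.0+55 = 59.0, rate = 2.1+9 = 11.1).
Mode = (α−1)/β = 58.0/11.1 = 5.225.
Mean = α/β = 59.0/11.1 = 5.315.
The mean is pulled above the mode by the posterior's right skew.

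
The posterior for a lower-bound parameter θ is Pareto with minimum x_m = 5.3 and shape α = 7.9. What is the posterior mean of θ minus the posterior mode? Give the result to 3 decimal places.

0.768

The Pareto density is strictly decreasing on [x_m, ∞), so the mode is x_m = 5.300.
Mean = α·x_m/(α−1) = 7.9·5.3/6.9 = 6.068.
Difference = 6.068 − 5.300 = 0.768.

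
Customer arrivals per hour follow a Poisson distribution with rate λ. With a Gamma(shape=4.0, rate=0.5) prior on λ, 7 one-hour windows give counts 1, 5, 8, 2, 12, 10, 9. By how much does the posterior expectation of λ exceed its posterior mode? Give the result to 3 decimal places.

Σ counts = 47. Posterior: Gamma(shape = 4.0+47 = 51.0, rate = 0.5+7 = 7.5).
Mode = (α−1)/β = 50.0/7.5 = 6.667.
Mean = α/β = 51.0/7.5 = 6.800.
Difference = 6.800 − 6.667 = 0.133.

0.133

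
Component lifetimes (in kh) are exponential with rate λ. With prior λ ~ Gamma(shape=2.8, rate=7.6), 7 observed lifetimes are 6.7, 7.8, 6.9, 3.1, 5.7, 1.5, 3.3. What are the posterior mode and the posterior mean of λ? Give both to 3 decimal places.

posterior mode = 0.207, posterior mean = 0.230

Σ times = 35.0. Posterior: Gamma(shape = 2.8+7 = 9.8, rate = 7.6+35.0 = 42.6).
Mode = (α−1)/β = 8.8/42.6 = 0.207.
Mean = α/β = 9.8/42.6 = 0.230.
Mean > mode: the posterior has a right tail.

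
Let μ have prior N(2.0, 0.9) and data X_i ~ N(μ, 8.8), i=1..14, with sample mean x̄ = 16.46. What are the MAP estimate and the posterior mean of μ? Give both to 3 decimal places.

MAP estimate = 10.514, posterior mean = 10.514

Posterior for μ is Normal. Precision-weighted mean: (1/0.9·2.0 + 14/8.8·16.46) / (1/0.9 + 14/8.8) = 10.514.
A Normal posterior is symmetric, so mode = mean.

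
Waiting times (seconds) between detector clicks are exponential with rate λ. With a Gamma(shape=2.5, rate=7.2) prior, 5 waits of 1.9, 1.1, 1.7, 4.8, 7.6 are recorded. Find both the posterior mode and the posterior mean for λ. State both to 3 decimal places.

Σ times = 17.1. Posterior: Gamma(shape = 2.5+5 = 7.5, rate = 7.2+17.1 = 24.3).
Mode = (α−1)/β = 6.5/24.3 = 0.267.
Mean = α/β = 7.5/24.3 = 0.309.

MAP: 0.267. Posterior mean: 0.309.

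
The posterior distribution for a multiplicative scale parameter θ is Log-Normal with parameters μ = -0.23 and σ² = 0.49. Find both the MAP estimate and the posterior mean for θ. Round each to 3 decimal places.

Mode = exp(μ − σ²) = exp(-0.72) = 0.487.
Mean = exp(μ + σ²/2) = exp(0.015) = 1.015.
The mean is pulled above the mode by the posterior's right skew.

θ_MAP = 0.487, E[θ|data] = 1.015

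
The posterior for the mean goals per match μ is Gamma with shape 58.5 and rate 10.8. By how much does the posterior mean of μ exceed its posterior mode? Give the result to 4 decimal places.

Mode = (α−1)/β = 57.5/10.8 = 5.3241.
Mean = α/β = 58.5/10.8 = 5.4167.
Difference = 5.4167 − 5.3241 = 0.0926.

0.0926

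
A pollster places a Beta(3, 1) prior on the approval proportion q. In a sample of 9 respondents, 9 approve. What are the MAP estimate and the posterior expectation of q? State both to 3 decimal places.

Posterior: Beta(3+9, 1+0) = Beta(12, 1).
Since β = 1 ≤ 1 and α > 1, the Beta density is monotone increasing on [0,1]; the mode is at 1.
Mean = 12/(12+1) = 0.923.
Left-skewed posterior ⇒ mean < mode.

MAP estimate = 1.000, posterior expectation = 0.923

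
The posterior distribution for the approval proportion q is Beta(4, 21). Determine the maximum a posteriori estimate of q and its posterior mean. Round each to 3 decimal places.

Mode = (4−1)/(4+21−2) = 3/23 = 0.130.
Mean = 4/(4+21) = 4/25 = 0.160.

MAP = 0.130, posterior mean = 0.160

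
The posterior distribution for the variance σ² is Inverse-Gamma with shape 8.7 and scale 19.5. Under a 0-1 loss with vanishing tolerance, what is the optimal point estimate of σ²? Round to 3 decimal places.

Mode = β/(α+1) = 19.5/9.7 = 2.010.
Mean = β/(α−1) = 19.5/7.7 = 2.532.
This is the posterior mode — the MAP estimate.

2.010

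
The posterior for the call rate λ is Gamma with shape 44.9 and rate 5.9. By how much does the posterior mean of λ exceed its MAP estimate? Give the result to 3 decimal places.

Mode = (α−1)/β = 43.9/5.9 = 7.441.
Mean = α/β = 44.9/5.9 = 7.610.
Difference = 7.610 − 7.441 = 0.169.

0.169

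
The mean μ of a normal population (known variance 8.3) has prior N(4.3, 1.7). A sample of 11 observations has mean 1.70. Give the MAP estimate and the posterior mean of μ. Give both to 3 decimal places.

μ_MAP = 2.499, E[μ|data] = 2.499

Posterior for μ is Normal. Precision-weighted mean: (1/1.7·4.3 + 11/8.3·1.70) / (1/1.7 + 11/8.3) = 2.499.
A Normal posterior is symmetric, so mode = mean.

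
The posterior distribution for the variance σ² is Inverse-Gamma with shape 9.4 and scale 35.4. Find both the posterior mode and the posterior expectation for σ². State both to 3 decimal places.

Mode = β/(α+1) = 35.4/10.4 = 3.404.
Mean = β/(α−1) = 35.4/8.4 = 4.214.
The mean is pulled above the mode by the posterior's right skew.

MAP = 3.404, posterior mean = 4.214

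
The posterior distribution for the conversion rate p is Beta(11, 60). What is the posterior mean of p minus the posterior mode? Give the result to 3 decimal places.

Mode = (11−1)/(11+60−2) = 10/69 = 0.145.
Mean = 11/(11+60) = 11/71 = 0.155.
Difference = 0.155 − 0.145 = 0.010.
The posterior is right-skewed, so the mean exceeds the mode.

0.010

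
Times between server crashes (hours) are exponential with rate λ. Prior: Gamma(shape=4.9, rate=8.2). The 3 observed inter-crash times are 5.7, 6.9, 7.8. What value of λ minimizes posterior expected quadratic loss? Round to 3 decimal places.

0.276

Σ times = 20.4. Posterior: Gamma(shape = 4.9+3 = 7.9, rate = 8.2+20.4 = 28.6).
Mode = (α−1)/β = 6.9/28.6 = 0.241.
Mean = α/β = 7.9/28.6 = 0.276.
Quadratic loss ⇒ the optimal estimator is the posterior mean.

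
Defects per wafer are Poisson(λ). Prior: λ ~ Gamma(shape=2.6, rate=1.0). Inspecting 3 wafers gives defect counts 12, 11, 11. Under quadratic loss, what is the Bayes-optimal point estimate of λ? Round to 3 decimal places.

9.150

Σ counts = 34. Posterior: Gamma(shape = 2.6+34 = 36.6, rate = 1.0+3 = 4.0).
Mode = (α−1)/β = 35.6/4.0 = 8.900.
Mean = α/β = 36.6/4.0 = 9.150.
Quadratic loss ⇒ the optimal estimator is the posterior mean.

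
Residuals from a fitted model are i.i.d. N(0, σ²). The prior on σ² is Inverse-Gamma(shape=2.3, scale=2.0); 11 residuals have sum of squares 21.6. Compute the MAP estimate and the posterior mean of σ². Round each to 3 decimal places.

Posterior: Inverse-Gamma(shape = 2.3+11/2 = 7.8, scale = 2.0+21.6/2 = 12.8).
Mode = β/(α+1) = 12.8/8.8 = 1.455.
Mean = β/(α−1) = 12.8/6.8 = 1.882.
Mean > mode: the posterior has a right tail.

MAP = 1.455; posterior mean = 1.882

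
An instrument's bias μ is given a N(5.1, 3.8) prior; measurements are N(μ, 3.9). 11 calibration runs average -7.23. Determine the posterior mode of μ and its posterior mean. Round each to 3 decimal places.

MAP: -6.178. Posterior mean: -6.178.

Posterior for μ is Normal. Precision-weighted mean: (1/3.8·5.1 + 11/3.9·-7.23) / (1/3.8 + 11/3.9) = -6.178.
A Normal posterior is symmetric, so mode = mean.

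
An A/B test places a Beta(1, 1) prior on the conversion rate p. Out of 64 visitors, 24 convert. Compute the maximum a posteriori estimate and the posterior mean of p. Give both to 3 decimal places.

MAP = 0.375; posterior mean = 0.379

Posterior: Beta(1+24, 1+40) = Beta(25, 41).
Mode = (25−1)/(25+41−2) = 24/64 = 0.375.
With a flat prior the MAP equals the MLE, 24/64.
Mean = 25/(25+41) = 25/66 = 0.379.
The posterior is right-skewed, so the mean exceeds the mode.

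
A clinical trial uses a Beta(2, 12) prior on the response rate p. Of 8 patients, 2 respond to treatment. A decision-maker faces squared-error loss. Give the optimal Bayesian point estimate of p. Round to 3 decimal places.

Posterior: Beta(2+2, 12+6) = Beta(4, 18).
Mode = (4−1)/(4+18−2) = 3/20 = 0.150.
Mean = 4/(4+18) = 4/22 = 0.182.
Squared-error loss ⇒ the optimal estimator is the posterior mean.

0.182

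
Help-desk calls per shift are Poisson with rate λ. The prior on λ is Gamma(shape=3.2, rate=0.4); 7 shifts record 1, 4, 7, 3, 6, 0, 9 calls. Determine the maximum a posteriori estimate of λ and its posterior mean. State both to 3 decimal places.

Σ counts = 30. Posterior: Gamma(shape = 3.2+30 = 33.2, rate = 0.4+7 = 7.4).
Mode = (α−1)/β = 32.2/7.4 = 4.351.
Mean = α/β = 33.2/7.4 = 4.486.
The mean is pulled above the mode by the posterior's right skew.

MAP = 4.351; posterior mean = 4.486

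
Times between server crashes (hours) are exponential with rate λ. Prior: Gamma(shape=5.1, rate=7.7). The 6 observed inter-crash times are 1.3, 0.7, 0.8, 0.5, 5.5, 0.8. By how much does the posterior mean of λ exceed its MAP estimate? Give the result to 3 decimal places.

0.058

Σ times = 9.6. Posterior: Gamma(shape = 5.1+6 = 11.1, rate = 7.7+9.6 = 17.3).
Mode = (α−1)/β = 10.1/17.3 = 0.584.
Mean = α/β = 11.1/17.3 = 0.642.
Difference = 0.642 − 0.584 = 0.058.
The mean is pulled above the mode by the posterior's right skew.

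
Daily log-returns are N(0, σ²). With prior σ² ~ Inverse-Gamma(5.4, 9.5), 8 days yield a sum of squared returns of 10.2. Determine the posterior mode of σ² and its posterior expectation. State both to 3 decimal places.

Posterior: Inverse-Gamma(shape = 5.4+8/2 = 9.4, scale = 9.5+10.2/2 = 14.6).
Mode = β/(α+1) = 14.6/10.4 = 1.404.
Mean = β/(α−1) = 14.6/8.4 = 1.738.

MAP: 1.404. Posterior mean: 1.738.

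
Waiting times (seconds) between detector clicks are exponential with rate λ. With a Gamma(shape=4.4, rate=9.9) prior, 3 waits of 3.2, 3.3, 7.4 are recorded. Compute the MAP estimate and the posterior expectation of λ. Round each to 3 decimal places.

Σ times = 13.9. Posterior: Gamma(shape = 4.4+3 = 7.4, rate = 9.9+13.9 = 23.8).
Mode = (α−1)/β = 6.4/23.8 = 0.269.
Mean = α/β = 7.4/23.8 = 0.311.
Right-skewed posterior ⇒ mode < mean.

λ_MAP = 0.269, E[λ|data] = 0.311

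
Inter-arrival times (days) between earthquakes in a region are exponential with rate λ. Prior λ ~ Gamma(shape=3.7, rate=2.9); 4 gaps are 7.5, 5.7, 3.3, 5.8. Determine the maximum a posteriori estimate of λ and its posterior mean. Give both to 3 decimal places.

MAP = 0.266; posterior mean = 0.306

Σ times = 22.3. Posterior: Gamma(shape = 3.7+4 = 7.7, rate = 2.9+22.3 = 25.2).
Mode = (α−1)/β = 6.7/25.2 = 0.266.
Mean = α/β = 7.7/25.2 = 0.306.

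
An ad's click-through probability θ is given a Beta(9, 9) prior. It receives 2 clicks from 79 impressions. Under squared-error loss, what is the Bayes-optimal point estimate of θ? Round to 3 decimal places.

0.113

Posterior: Beta(9+2, 9+77) = Beta(11, 86).
Mode = (11−1)/(11+86−2) = 10/95 = 0.105.
Mean = 11/(11+86) = 11/97 = 0.113.
Squared-error loss ⇒ the optimal estimator is the posterior mean.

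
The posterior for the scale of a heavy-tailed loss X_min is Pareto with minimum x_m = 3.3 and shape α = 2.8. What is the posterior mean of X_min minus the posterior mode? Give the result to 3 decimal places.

The Pareto density is strictly decreasing on [x_m, ∞), so the mode is x_m = 3.300.
Mean = α·x_m/(α−1) = 2.8·3.3/1.8 = 5.133.
Difference = 5.133 − 3.300 = 1.833.
The posterior is right-skewed, so the mean exceeds the mode.

1.833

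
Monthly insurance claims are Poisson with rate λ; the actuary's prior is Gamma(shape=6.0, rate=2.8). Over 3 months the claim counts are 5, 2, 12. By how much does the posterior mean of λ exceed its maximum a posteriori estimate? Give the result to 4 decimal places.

0.1724

Σ counts = 19. Posterior: Gamma(shape = 6.0+19 = 25.0, rate = 2.8+3 = 5.8).
Mode = (α−1)/β = 24.0/5.8 = 4.1379.
Mean = α/β = 25.0/5.8 = 4.3103.
Difference = 4.3103 − 4.1379 = 0.1724.
The posterior is right-skewed, so the mean exceeds the mode.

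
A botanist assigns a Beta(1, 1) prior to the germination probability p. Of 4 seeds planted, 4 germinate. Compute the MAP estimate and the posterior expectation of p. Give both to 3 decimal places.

Posterior: Beta(1+4, 1+0) = Beta(5, 1).
Since β = 1 ≤ 1 and α > 1, the Beta density is monotone increasing on [0,1]; the mode is at 1.
Mean = 5/(5+1) = 0.833.

MAP estimate = 1.000, posterior expectation = 0.833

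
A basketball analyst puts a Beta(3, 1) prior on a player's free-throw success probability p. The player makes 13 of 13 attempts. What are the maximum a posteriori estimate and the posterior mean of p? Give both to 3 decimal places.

Posterior: Beta(3+13, 1+0) = Beta(16, 1).
Since β = 1 ≤ 1 and α > 1, the Beta density is monotone increasing on [0,1]; the mode is at 1.
Mean = 16/(16+1) = 0.941.
Left-skewed posterior ⇒ mean < mode.

MAP = 1.000; posterior mean = 0.941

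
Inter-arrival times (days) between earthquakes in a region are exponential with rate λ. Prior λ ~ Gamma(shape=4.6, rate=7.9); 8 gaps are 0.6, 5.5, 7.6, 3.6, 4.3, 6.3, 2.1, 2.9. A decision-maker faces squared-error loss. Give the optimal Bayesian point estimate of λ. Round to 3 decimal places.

Σ times = 32.9. Posterior: Gamma(shape = 4.6+8 = 12.6, rate = 7.9+32.9 = 40.8).
Mode = (α−1)/β = 11.6/40.8 = 0.284.
Mean = α/β = 12.6/40.8 = 0.309.
Squared-error loss ⇒ the optimal estimator is the posterior mean.

0.309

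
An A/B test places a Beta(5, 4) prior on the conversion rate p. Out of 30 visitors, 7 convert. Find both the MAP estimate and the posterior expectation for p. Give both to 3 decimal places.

MAP: 0.297. Posterior mean: 0.308.

Posterior: Beta(5+7, 4+23) = Beta(12, 27).
Mode = (12−1)/(12+27−2) = 11/37 = 0.297.
Mean = 12/(12+27) = 12/39 = 0.308.
Mean > mode: the posterior has a right tail.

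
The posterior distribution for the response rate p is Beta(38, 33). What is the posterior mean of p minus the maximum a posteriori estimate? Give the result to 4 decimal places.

-0.0010

Mode = (38−1)/(38+33−2) = 37/69 = 0.5362.
Mean = 38/(38+33) = 38/71 = 0.5352.
Difference = 0.5352 − 0.5362 = -0.0010.
The posterior is left-skewed, so the mode exceeds the mean.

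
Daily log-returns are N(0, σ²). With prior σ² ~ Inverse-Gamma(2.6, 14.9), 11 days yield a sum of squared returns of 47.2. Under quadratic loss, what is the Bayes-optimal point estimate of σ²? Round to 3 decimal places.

5.423

Posterior: Inverse-Gamma(shape = 2.6+11/2 = 8.1, scale = 14.9+47.2/2 = 38.5).
Mode = β/(α+1) = 38.5/9.1 = 4.231.
Mean = β/(α−1) = 38.5/7.1 = 5.423.
Quadratic loss ⇒ the optimal estimator is the posterior mean.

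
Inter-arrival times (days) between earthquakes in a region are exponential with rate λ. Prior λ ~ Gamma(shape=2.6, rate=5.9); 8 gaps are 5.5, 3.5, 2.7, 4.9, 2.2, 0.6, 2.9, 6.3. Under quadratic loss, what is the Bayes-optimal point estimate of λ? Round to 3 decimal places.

0.307

Σ times = 28.6. Posterior: Gamma(shape = 2.6+8 = 10.6, rate = 5.9+28.6 = 34.5).
Mode = (α−1)/β = 9.6/34.5 = 0.278.
Mean = α/β = 10.6/34.5 = 0.307.
Quadratic loss ⇒ the optimal estimator is the posterior mean.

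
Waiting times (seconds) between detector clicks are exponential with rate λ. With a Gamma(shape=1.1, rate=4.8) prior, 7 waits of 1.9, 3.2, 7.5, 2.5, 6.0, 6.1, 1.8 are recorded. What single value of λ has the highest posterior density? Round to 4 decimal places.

Σ times = 29.0. Posterior: Gamma(shape = 1.1+7 = 8.1, rate = 4.8+29.0 = 33.8).
Mode = (α−1)/β = 7.1/33.8 = 0.2101.
Mean = α/β = 8.1/33.8 = 0.2396.
This is the posterior mode — the MAP estimate.

0.2101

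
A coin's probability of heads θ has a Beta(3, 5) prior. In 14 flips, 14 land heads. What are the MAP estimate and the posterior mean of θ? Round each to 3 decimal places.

Posterior: Beta(3+14, 5+0) = Beta(17, 5).
Mode = (17−1)/(17+5−2) = 16/20 = 0.800.
Mean = 17/(17+5) = 17/22 = 0.773.
Left-skewed posterior ⇒ mean < mode.

MAP estimate = 0.800, posterior mean = 0.773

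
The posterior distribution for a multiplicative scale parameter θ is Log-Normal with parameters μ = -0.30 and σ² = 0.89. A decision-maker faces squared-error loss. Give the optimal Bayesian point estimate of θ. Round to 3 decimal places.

Mode = exp(μ − σ²) = exp(-1.19) = 0.304.
Mean = exp(μ + σ²/2) = exp(0.145) = 1.156.
Squared-error loss ⇒ the optimal estimator is the posterior mean.

1.156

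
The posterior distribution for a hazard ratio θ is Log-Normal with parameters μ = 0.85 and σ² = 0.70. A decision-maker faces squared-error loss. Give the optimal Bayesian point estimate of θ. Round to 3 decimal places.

Mode = exp(μ − σ²) = exp(0.15) = 1.162.
Mean = exp(μ + σ²/2) = exp(1.200) = 3.320.
Squared-error loss ⇒ the optimal estimator is the posterior mean.

3.320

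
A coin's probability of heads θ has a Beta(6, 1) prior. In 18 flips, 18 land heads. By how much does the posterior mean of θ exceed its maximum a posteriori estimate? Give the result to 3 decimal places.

Posterior: Beta(6+18, 1+0) = Beta(24, 1).
Since β = 1 ≤ 1 and α > 1, the Beta density is monotone increasing on [0,1]; the mode is at 1.
Mean = 24/(24+1) = 0.960.
Difference = 0.960 − 1.000 = -0.040.
Mode > mean: the posterior has a left tail.

-0.040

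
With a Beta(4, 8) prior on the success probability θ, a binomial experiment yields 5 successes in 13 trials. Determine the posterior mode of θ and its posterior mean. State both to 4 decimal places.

MAP = 0.3478, posterior mean = 0.3600

Posterior: Beta(4+5, 8+8) = Beta(9, 16).
Mode = (9−1)/(9+16−2) = 8/23 = 0.3478.
Mean = 9/(9+16) = 9/25 = 0.3600.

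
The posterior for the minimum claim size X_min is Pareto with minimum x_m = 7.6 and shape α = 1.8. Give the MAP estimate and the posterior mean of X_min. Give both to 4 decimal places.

MAP estimate = 7.6000, posterior mean = 17.1000

The Pareto density is strictly decreasing on [x_m, ∞), so the mode is x_m = 7.6000.
Mean = α·x_m/(α−1) = 1.8·7.6/0.8 = 17.1000.
Right-skewed posterior ⇒ mode < mean.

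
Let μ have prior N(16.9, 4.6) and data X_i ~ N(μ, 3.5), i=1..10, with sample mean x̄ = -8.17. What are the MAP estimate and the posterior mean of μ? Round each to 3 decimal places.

Posterior for μ is Normal. Precision-weighted mean: (1/4.6·16.9 + 10/3.5·-8.17) / (1/4.6 + 10/3.5) = -6.397.
A Normal posterior is symmetric, so mode = mean.

MAP estimate = -6.397, posterior mean = -6.397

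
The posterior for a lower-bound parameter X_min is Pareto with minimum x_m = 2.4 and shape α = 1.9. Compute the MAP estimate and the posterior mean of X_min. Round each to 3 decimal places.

The Pareto density is strictly decreasing on [x_m, ∞), so the mode is x_m = 2.400.
Mean = α·x_m/(α−1) = 1.9·2.4/0.9 = 5.067.

MAP: 2.400. Posterior mean: 5.067.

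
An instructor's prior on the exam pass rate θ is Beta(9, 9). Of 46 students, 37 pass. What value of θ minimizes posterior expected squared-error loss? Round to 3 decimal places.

Posterior: Beta(9+37, 9+9) = Beta(46, 18).
Mode = (46−1)/(46+18−2) = 45/62 = 0.726.
Mean = 46/(46+18) = 46/64 = 0.719.
Squared-error loss ⇒ the optimal estimator is the posterior mean.

0.719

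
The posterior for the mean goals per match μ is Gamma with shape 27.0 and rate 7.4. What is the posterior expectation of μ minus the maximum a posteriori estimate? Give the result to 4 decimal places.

0.1351

Mode = (α−1)/β = 26.0/7.4 = 3.5135.
Mean = α/β = 27.0/7.4 = 3.6486.
Difference = 3.6486 − 3.5135 = 0.1351.
Right-skewed posterior ⇒ mode < mean.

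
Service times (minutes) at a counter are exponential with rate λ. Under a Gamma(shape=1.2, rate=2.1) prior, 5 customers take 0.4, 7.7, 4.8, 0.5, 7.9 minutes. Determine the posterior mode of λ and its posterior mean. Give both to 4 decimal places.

Σ times = 21.3. Posterior: Gamma(shape = 1.2+5 = 6.2, rate = 2.1+21.3 = 23.4).
Mode = (α−1)/β = 5.2/23.4 = 0.2222.
Mean = α/β = 6.2/23.4 = 0.2650.

MAP = 0.2222, posterior mean = 0.2650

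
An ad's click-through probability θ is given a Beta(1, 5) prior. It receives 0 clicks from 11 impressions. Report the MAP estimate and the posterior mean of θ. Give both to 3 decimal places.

MAP = 0.000, posterior mean = 0.059

Posterior: Beta(1+0, 5+11) = Beta(1, 16).
Since α = 1 ≤ 1 and β > 1, the Beta density is monotone decreasing on [0,1]; the mode is at 0.
Mean = 1/(1+16) = 0.059.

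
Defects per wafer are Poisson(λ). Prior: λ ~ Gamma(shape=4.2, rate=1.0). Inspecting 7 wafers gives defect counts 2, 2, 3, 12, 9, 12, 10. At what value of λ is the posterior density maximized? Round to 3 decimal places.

6.650

Σ counts = 50. Posterior: Gamma(shape = 4.2+50 = 54.2, rate = 1.0+7 = 8.0).
Mode = (α−1)/β = 53.2/8.0 = 6.650.
Mean = α/β = 54.2/8.0 = 6.775.
This is the posterior mode — the MAP estimate.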